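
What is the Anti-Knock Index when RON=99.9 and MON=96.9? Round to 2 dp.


AKI = (RON + MON) / 2
AKI = (99.9 + 96.9) / 2
AKI = 196.8 / 2 = 98.40


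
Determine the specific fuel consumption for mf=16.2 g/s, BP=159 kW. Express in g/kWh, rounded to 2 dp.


SFC = (mf / BP) * 3600
Rate = 16.2 / 159 = 0.101887 g/(s*kW)
SFC = 0.101887 * 3600 = 366.79 g/kWh


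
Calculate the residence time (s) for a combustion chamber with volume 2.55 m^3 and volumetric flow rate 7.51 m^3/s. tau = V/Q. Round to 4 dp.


tau = V / Q_flow
tau = 2.55 / 7.51 = 0.3395 s


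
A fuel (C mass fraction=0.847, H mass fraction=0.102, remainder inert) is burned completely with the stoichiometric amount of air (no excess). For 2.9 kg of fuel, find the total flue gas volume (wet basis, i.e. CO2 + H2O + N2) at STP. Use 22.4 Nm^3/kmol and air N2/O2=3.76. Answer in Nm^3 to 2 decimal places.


Per kg fuel: CO2 = (C/12 kmol)*22.4 = (0.847/12)*22.4 = 1.58107 Nm^3
Per kg fuel: H2O = (H/2 kmol)*22.4 = (0.102/2)*22.4 = 1.14240 Nm^3
O2 needed per kg fuel = C/12 + H/4 = 0.847/12 + 0.102/4 = 0.09608333 kmol
Per kg fuel: N2 = O2*3.76*22.4 = 0.09608333*3.76*22.4 = 8.09252 Nm^3
Total per kg = 1.58107 + 1.14240 + 8.09252 = 10.81599 Nm^3
Total = 10.81599 * 2.9 = 31.37 Nm^3


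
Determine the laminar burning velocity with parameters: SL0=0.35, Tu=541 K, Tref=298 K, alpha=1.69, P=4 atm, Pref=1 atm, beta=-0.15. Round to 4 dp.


SL = SL0 * (Tu/Tref)^alpha * (P/Pref)^beta
T ratio = 541/298 = 1.81543624
(T ratio)^alpha = 1.81543624^1.69 = 2.739542
(P/Pref)^beta = 4^(-0.15) = 0.812252
SL = 0.35 * 2.739542 * 0.812252 = 0.7788 m/s


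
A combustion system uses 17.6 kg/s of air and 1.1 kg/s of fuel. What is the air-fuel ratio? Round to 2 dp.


AFR = m_air / m_fuel
AFR = 17.6 / 1.1 = 16.00


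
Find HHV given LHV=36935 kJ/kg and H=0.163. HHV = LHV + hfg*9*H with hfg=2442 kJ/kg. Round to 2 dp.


HHV = LHV + hfg * 9 * H
Water addition = 2442 * 9 * 0.163 = 3582.414 kJ/kg
HHV = 36935 + 3582.414 = 40517.41 kJ/kg


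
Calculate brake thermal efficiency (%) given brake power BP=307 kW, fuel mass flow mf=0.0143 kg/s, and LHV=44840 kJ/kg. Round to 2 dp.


eta_BTE = (BP / (mf * LHV)) * 100
Denominator = 0.0143 * 44840 = 641.2120 kW
eta_BTE = (307 / 641.2120) * 100 = 47.88%


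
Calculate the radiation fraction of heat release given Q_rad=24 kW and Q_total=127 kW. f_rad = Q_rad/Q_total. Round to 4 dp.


f_rad = Q_rad / Q_total
f_rad = 24 / 127 = 0.1890


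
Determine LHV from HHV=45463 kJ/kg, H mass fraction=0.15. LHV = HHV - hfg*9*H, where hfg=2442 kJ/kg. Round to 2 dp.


LHV = HHV - hfg * 9 * H
Water correction = 2442 * 9 * 0.15 = 3296.700 kJ/kg
LHV = 45463 - 3296.700 = 42166.30 kJ/kg


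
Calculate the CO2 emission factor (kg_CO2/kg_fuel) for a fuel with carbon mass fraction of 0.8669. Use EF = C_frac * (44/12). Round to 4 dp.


EF = C_frac * (M_CO2 / M_C)
EF = 0.8669 * (44/12)
EF = 0.8669 * 3.666667 = 3.1786 kg_CO2/kg_fuel


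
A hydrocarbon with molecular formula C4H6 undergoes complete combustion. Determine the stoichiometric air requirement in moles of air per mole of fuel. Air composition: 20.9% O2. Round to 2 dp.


Balanced combustion: C4H6 + 5.5 O2 -> 4 CO2 + 3 H2O
O2 needed = C + H/4 = 4 + 6/4 = 5.50 moles
Air moles = O2 / 0.209 = 5.50 / 0.209 = 26.32 moles air


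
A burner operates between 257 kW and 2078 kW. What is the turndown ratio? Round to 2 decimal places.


TDR = Q_max / Q_min
TDR = 2078 / 257 = 8.09


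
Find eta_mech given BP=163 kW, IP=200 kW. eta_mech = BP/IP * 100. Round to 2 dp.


eta_mech = (BP / IP) * 100
Ratio = 163 / 200 = 0.8150
eta_mech = 0.8150 * 100 = 81.50%


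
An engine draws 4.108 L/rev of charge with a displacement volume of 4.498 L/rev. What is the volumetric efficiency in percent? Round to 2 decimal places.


eta_v = (V_actual / V_disp) * 100
Ratio = 4.108 / 4.498 = 0.9133
eta_v = 0.9133 * 100 = 91.33%


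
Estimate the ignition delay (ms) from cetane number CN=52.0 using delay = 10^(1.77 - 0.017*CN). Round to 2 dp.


delay = 10^(1.77 - 0.017*CN)
Exponent = 1.77 - 0.017*52.0 = 0.8860
delay = 10^0.8860 = 7.69 ms


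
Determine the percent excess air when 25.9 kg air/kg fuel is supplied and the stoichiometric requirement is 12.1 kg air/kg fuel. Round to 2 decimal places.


Excess air = actual - stoichiometric = 25.9 - 12.1 = 13.80 kg/kg fuel
Excess air % = (excess / stoich) * 100 = (13.80 / 12.1) * 100 = 114.05%


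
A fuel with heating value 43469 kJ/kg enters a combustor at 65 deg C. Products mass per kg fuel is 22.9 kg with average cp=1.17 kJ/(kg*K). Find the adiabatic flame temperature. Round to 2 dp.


T_ad = T_in + Hc / (m_p * cp)
Denominator = 22.9 * 1.17 = 26.7930
Temperature rise = 43469 / 26.7930 = 1622.40 K
T_ad = 65 + 1622.40 = 1687.40 deg C


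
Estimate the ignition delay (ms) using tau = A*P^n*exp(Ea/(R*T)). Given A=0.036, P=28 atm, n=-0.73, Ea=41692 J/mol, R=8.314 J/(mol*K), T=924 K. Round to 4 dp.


tau = A * P^n * exp(Ea/(R*T))
P^n = 28^(-0.73) = 0.08781620
Ea/(R*T) = 41692/(8.314*924) = 5.427136
exp(Ea/(R*T)) = 227.496854
tau = 0.036 * 0.08781620 * 227.496854 = 0.7192 ms


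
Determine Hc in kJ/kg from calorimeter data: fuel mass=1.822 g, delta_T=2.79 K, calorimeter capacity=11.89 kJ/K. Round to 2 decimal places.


Hc = C_cal * delta_T / m_fuel
Q_released = 11.89 * 2.79 = 33.1731 kJ
m_fuel = 1.822 g = 1.822/1000 kg = 0.001822 kg
Hc = 33.1731 / 0.001822 = 18206.97 kJ/kg


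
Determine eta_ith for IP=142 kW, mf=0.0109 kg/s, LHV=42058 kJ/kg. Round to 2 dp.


eta_ith = (IP / (mf * LHV)) * 100
Denominator = 0.0109 * 42058 = 458.4322 kW
eta_ith = (142 / 458.4322) * 100 = 30.98%


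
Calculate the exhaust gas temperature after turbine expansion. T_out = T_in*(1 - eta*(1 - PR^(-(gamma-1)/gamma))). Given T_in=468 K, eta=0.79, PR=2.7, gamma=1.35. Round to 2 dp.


T_out = T_in * (1 - eta * (1 - PR^(-(gamma-1)/gamma)))
Exponent = -(1.35-1)/1.35 = -0.25925926
PR^exp = 2.7^(-0.25925926) = 0.77297411
Factor = 1 - 0.79*(1 - 0.77297411) = 0.82064955
T_out = 468 * 0.82064955 = 384.06 K


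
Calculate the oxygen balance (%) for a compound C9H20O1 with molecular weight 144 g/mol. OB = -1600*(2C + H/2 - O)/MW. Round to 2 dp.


OB = -1600 * (2C + H/2 - O) / MW
Inner = 2*9 + 20/2 - 1 = 27.00
OB = -1600 * 27.00 / 144 = -300.00%


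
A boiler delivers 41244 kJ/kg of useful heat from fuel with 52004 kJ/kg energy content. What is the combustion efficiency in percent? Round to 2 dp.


Efficiency = (Q_useful / Q_fuel) * 100
Efficiency = (41244 / 52004) * 100
Efficiency = 0.7931 * 100 = 79.31%


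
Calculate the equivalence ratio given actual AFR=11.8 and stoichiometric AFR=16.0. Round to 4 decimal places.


phi = AFR_stoich / AFR_actual
phi = 16.0 / 11.8 = 1.3559


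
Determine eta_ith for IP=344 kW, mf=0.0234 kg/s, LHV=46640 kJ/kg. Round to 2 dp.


eta_ith = (IP / (mf * LHV)) * 100
Denominator = 0.0234 * 46640 = 1091.3760 kW
eta_ith = (344 / 1091.3760) * 100 = 31.52%


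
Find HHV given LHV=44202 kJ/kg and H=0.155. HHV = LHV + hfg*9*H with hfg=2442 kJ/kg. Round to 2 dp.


HHV = LHV + hfg * 9 * H
Water addition = 2442 * 9 * 0.155 = 3406.590 kJ/kg
HHV = 44202 + 3406.590 = 47608.59 kJ/kg


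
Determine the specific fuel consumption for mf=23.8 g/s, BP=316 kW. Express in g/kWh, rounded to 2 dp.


SFC = (mf / BP) * 3600
Rate = 23.8 / 316 = 0.075316 g/(s*kW)
SFC = 0.075316 * 3600 = 271.14 g/kWh


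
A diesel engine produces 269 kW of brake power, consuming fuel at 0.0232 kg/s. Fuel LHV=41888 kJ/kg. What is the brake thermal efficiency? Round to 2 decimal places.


eta_BTE = (BP / (mf * LHV)) * 100
Denominator = 0.0232 * 41888 = 971.8016 kW
eta_BTE = (269 / 971.8016) * 100 = 27.68%


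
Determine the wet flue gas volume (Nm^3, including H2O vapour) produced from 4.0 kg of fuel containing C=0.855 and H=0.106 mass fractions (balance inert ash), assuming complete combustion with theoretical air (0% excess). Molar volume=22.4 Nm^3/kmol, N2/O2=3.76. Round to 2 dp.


Per kg fuel: CO2 = (C/12 kmol)*22.4 = (0.855/12)*22.4 = 1.59600 Nm^3
Per kg fuel: H2O = (H/2 kmol)*22.4 = (0.106/2)*22.4 = 1.18720 Nm^3
O2 needed per kg fuel = C/12 + H/4 = 0.855/12 + 0.106/4 = 0.09775000 kmol
Per kg fuel: N2 = O2*3.76*22.4 = 0.09775000*3.76*22.4 = 8.23290 Nm^3
Total per kg = 1.59600 + 1.18720 + 8.23290 = 11.01610 Nm^3
Total = 11.01610 * 4.0 = 44.06 Nm^3


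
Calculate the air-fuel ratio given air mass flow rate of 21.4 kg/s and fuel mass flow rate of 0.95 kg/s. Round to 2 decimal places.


AFR = m_air / m_fuel
AFR = 21.4 / 0.95 = 22.53


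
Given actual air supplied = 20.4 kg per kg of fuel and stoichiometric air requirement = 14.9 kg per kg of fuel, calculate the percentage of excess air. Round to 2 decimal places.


Excess air = actual - stoichiometric = 20.4 - 14.9 = 5.50 kg/kg fuel
Excess air % = (excess / stoich) * 100 = (5.50 / 14.9) * 100 = 36.91%


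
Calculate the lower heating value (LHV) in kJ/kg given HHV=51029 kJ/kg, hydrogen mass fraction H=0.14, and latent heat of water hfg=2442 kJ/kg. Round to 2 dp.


LHV = HHV - hfg * 9 * H
Water correction = 2442 * 9 * 0.14 = 3076.920 kJ/kg
LHV = 51029 - 3076.920 = 47952.08 kJ/kg


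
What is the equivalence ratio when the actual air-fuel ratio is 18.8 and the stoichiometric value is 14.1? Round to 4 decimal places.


phi = AFR_stoich / AFR_actual
phi = 14.1 / 18.8 = 0.7500


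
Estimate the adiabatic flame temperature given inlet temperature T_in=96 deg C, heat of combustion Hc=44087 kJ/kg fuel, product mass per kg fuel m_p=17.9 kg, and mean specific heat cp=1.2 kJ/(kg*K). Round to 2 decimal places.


T_ad = T_in + Hc / (m_p * cp)
Denominator = 17.9 * 1.2 = 21.4800
Temperature rise = 44087 / 21.4800 = 2052.47 K
T_ad = 96 + 2052.47 = 2148.47 deg C


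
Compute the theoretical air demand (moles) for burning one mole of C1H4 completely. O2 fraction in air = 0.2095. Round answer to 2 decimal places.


Balanced combustion: C1H4 + 2 O2 -> 1 CO2 + 2 H2O
O2 needed = C + H/4 = 1 + 4/4 = 2.00 moles
Air moles = O2 / 0.2095 = 2.00 / 0.2095 = 9.55 moles air


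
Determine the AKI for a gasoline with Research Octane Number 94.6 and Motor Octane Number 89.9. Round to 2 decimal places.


AKI = (RON + MON) / 2
AKI = (94.6 + 89.9) / 2
AKI = 184.5 / 2 = 92.25


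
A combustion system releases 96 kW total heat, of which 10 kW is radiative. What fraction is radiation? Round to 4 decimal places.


f_rad = Q_rad / Q_total
f_rad = 10 / 96 = 0.1042


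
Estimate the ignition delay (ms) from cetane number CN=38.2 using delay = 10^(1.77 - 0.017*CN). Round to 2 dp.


delay = 10^(1.77 - 0.017*CN)
Exponent = 1.77 - 0.017*38.2 = 1.1206
delay = 10^1.1206 = 13.20 ms


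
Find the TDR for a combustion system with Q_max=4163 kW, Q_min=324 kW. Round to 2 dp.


TDR = Q_max / Q_min
TDR = 4163 / 324 = 12.85


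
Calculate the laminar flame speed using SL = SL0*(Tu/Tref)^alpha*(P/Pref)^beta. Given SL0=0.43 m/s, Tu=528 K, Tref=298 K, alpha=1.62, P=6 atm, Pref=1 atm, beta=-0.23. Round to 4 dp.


SL = SL0 * (Tu/Tref)^alpha * (P/Pref)^beta
T ratio = 528/298 = 1.77181208
(T ratio)^alpha = 1.77181208^1.62 = 2.526019
(P/Pref)^beta = 6^(-0.23) = 0.662255
SL = 0.43 * 2.526019 * 0.662255 = 0.7193 m/s


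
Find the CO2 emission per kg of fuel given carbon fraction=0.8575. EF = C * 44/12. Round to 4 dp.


EF = C_frac * (M_CO2 / M_C)
EF = 0.8575 * (44/12)
EF = 0.8575 * 3.666667 = 3.1442 kg_CO2/kg_fuel


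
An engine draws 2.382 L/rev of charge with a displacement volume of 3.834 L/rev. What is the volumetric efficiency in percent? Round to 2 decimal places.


eta_v = (V_actual / V_disp) * 100
Ratio = 2.382 / 3.834 = 0.6213
eta_v = 0.6213 * 100 = 62.13%


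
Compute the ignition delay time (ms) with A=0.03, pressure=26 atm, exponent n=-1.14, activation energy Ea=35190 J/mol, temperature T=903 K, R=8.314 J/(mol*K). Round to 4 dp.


tau = A * P^n * exp(Ea/(R*T))
P^n = 26^(-1.14) = 0.02437420
Ea/(R*T) = 35190/(8.314*903) = 4.687286
exp(Ea/(R*T)) = 108.558203
tau = 0.03 * 0.02437420 * 108.558203 = 0.0794 ms


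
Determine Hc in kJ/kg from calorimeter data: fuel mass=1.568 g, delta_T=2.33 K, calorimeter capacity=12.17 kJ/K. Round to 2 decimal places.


Hc = C_cal * delta_T / m_fuel
Q_released = 12.17 * 2.33 = 28.3561 kJ
m_fuel = 1.568 g = 1.568/1000 kg = 0.001568 kg
Hc = 28.3561 / 0.001568 = 18084.25 kJ/kg


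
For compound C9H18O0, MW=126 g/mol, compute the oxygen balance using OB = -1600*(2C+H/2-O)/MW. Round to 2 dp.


OB = -1600 * (2C + H/2 - O) / MW
Inner = 2*9 + 18/2 - 0 = 27.00
OB = -1600 * 27.00 / 126 = -342.86%


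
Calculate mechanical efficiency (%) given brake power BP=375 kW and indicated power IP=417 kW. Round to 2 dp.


eta_mech = (BP / IP) * 100
Ratio = 375 / 417 = 0.8993
eta_mech = 0.8993 * 100 = 89.93%


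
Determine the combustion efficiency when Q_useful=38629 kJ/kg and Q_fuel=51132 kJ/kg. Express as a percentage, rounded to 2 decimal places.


Efficiency = (Q_useful / Q_fuel) * 100
Efficiency = (38629 / 51132) * 100
Efficiency = 0.7555 * 100 = 75.55%


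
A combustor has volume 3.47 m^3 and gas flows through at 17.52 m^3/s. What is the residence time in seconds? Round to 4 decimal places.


tau = V / Q_flow
tau = 3.47 / 17.52 = 0.1981 s


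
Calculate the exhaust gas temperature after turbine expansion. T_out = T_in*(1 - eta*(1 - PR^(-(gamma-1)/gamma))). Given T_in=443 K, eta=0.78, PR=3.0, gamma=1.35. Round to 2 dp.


T_out = T_in * (1 - eta * (1 - PR^(-(gamma-1)/gamma)))
Exponent = -(1.35-1)/1.35 = -0.25925926
PR^exp = 3.0^(-0.25925926) = 0.75214556
Factor = 1 - 0.78*(1 - 0.75214556) = 0.80667354
T_out = 443 * 0.80667354 = 357.36 K


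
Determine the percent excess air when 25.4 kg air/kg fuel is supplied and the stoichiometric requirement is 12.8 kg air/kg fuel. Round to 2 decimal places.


Excess air = actual - stoichiometric = 25.4 - 12.8 = 12.60 kg/kg fuel
Excess air % = (excess / stoich) * 100 = (12.60 / 12.8) * 100 = 98.44%


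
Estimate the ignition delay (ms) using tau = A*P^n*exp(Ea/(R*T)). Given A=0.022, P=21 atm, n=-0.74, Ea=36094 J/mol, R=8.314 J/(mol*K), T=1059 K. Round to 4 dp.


tau = A * P^n * exp(Ea/(R*T))
P^n = 21^(-0.74) = 0.10508911
Ea/(R*T) = 36094/(8.314*1059) = 4.099482
exp(Ea/(R*T)) = 60.309068
tau = 0.022 * 0.10508911 * 60.309068 = 0.1394 ms


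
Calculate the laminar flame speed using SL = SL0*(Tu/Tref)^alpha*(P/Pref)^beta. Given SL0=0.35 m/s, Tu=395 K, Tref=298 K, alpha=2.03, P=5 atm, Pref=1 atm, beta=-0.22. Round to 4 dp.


SL = SL0 * (Tu/Tref)^alpha * (P/Pref)^beta
T ratio = 395/298 = 1.32550336
(T ratio)^alpha = 1.32550336^2.03 = 1.771875
(P/Pref)^beta = 5^(-0.22) = 0.701821
SL = 0.35 * 1.771875 * 0.701821 = 0.4352 m/s


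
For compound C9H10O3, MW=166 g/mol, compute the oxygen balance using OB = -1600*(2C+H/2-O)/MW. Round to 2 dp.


OB = -1600 * (2C + H/2 - O) / MW
Inner = 2*9 + 10/2 - 3 = 20.00
OB = -1600 * 20.00 / 166 = -192.77%


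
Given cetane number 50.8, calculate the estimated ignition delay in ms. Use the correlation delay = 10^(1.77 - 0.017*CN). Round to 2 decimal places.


delay = 10^(1.77 - 0.017*CN)
Exponent = 1.77 - 0.017*50.8 = 0.9064
delay = 10^0.9064 = 8.06 ms


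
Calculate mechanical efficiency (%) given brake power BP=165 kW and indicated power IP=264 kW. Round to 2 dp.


eta_mech = (BP / IP) * 100
Ratio = 165 / 264 = 0.6250
eta_mech = 0.6250 * 100 = 62.50%


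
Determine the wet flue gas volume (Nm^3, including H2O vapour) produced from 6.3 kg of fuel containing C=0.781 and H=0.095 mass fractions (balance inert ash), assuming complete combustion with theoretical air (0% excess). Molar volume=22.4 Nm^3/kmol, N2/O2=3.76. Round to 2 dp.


Per kg fuel: CO2 = (C/12 kmol)*22.4 = (0.781/12)*22.4 = 1.45787 Nm^3
Per kg fuel: H2O = (H/2 kmol)*22.4 = (0.095/2)*22.4 = 1.06400 Nm^3
O2 needed per kg fuel = C/12 + H/4 = 0.781/12 + 0.095/4 = 0.08883333 kmol
Per kg fuel: N2 = O2*3.76*22.4 = 0.08883333*3.76*22.4 = 7.48190 Nm^3
Total per kg = 1.45787 + 1.06400 + 7.48190 = 10.00377 Nm^3
Total = 10.00377 * 6.3 = 63.02 Nm^3


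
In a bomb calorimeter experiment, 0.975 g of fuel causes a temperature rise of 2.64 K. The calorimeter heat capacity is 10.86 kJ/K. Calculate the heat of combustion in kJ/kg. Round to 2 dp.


Hc = C_cal * delta_T / m_fuel
Q_released = 10.86 * 2.64 = 28.6704 kJ
m_fuel = 0.975 g = 0.975/1000 kg = 0.000975 kg
Hc = 28.6704 / 0.000975 = 29405.54 kJ/kg


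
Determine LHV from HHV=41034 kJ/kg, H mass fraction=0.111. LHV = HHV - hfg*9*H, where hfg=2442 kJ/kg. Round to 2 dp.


LHV = HHV - hfg * 9 * H
Water correction = 2442 * 9 * 0.111 = 2439.558 kJ/kg
LHV = 41034 - 2439.558 = 38594.44 kJ/kg


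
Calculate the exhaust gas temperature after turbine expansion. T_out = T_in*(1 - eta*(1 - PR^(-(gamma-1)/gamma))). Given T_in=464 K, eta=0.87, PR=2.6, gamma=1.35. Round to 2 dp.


T_out = T_in * (1 - eta * (1 - PR^(-(gamma-1)/gamma)))
Exponent = -(1.35-1)/1.35 = -0.25925926
PR^exp = 2.6^(-0.25925926) = 0.78057442
Factor = 1 - 0.87*(1 - 0.78057442) = 0.80909975
T_out = 464 * 0.80909975 = 375.42 K


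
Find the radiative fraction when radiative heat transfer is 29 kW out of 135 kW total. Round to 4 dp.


f_rad = Q_rad / Q_total
f_rad = 29 / 135 = 0.2148


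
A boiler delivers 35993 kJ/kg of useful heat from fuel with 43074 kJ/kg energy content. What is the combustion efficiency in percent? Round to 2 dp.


Efficiency = (Q_useful / Q_fuel) * 100
Efficiency = (35993 / 43074) * 100
Efficiency = 0.8356 * 100 = 83.56%


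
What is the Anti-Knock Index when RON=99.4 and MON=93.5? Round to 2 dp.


AKI = (RON + MON) / 2
AKI = (99.4 + 93.5) / 2
AKI = 192.9 / 2 = 96.45


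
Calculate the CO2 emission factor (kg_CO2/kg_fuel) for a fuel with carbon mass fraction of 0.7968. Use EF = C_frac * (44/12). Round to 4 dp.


EF = C_frac * (M_CO2 / M_C)
EF = 0.7968 * (44/12)
EF = 0.7968 * 3.666667 = 2.9216 kg_CO2/kg_fuel


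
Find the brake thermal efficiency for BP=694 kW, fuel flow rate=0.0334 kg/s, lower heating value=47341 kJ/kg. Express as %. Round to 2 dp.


eta_BTE = (BP / (mf * LHV)) * 100
Denominator = 0.0334 * 47341 = 1581.1894 kW
eta_BTE = (694 / 1581.1894) * 100 = 43.89%


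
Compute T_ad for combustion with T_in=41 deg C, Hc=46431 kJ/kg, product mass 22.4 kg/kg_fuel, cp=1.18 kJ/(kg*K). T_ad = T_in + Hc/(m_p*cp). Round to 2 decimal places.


T_ad = T_in + Hc / (m_p * cp)
Denominator = 22.4 * 1.18 = 26.4320
Temperature rise = 46431 / 26.4320 = 1756.62 K
T_ad = 41 + 1756.62 = 1797.62 deg C


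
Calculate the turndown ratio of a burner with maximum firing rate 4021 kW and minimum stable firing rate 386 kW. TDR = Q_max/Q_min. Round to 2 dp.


TDR = Q_max / Q_min
TDR = 4021 / 386 = 10.42


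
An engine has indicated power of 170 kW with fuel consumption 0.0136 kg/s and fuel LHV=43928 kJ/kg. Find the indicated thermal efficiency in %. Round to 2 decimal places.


eta_ith = (IP / (mf * LHV)) * 100
Denominator = 0.0136 * 43928 = 597.4208 kW
eta_ith = (170 / 597.4208) * 100 = 28.46%


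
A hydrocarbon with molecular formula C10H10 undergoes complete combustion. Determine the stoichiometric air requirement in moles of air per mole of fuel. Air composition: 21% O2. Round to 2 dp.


Balanced combustion: C10H10 + 12.5 O2 -> 10 CO2 + 5 H2O
O2 needed = C + H/4 = 10 + 10/4 = 12.50 moles
Air moles = O2 / 0.21 = 12.50 / 0.21 = 59.52 moles air


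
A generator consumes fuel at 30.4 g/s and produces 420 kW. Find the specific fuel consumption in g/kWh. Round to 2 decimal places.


SFC = (mf / BP) * 3600
Rate = 30.4 / 420 = 0.072381 g/(s*kW)
SFC = 0.072381 * 3600 = 260.57 g/kWh


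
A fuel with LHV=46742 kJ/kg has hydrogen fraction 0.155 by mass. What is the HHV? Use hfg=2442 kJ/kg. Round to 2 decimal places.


HHV = LHV + hfg * 9 * H
Water addition = 2442 * 9 * 0.155 = 3406.590 kJ/kg
HHV = 46742 + 3406.590 = 50148.59 kJ/kg


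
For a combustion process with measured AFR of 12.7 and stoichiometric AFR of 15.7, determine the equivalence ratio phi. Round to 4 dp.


phi = AFR_stoich / AFR_actual
phi = 15.7 / 12.7 = 1.2362


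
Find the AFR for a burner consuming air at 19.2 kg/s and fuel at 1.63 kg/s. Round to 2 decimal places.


AFR = m_air / m_fuel
AFR = 19.2 / 1.63 = 11.78


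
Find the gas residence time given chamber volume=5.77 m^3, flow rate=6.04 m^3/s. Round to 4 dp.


tau = V / Q_flow
tau = 5.77 / 6.04 = 0.9553 s


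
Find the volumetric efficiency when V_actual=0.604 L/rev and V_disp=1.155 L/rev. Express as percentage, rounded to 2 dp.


eta_v = (V_actual / V_disp) * 100
Ratio = 0.604 / 1.155 = 0.5229
eta_v = 0.5229 * 100 = 52.29%


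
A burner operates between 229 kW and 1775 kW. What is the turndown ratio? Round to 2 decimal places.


TDR = Q_max / Q_min
TDR = 1775 / 229 = 7.75


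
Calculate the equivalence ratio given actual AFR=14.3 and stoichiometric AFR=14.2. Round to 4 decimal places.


phi = AFR_stoich / AFR_actual
phi = 14.2 / 14.3 = 0.9930


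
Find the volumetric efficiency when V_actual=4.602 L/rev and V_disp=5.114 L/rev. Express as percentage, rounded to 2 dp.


eta_v = (V_actual / V_disp) * 100
Ratio = 4.602 / 5.114 = 0.8999
eta_v = 0.8999 * 100 = 89.99%


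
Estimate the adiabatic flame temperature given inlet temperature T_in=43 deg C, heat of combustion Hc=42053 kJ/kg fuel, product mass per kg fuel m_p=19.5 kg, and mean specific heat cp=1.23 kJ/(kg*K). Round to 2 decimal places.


T_ad = T_in + Hc / (m_p * cp)
Denominator = 19.5 * 1.23 = 23.9850
Temperature rise = 42053 / 23.9850 = 1753.30 K
T_ad = 43 + 1753.30 = 1796.30 deg C


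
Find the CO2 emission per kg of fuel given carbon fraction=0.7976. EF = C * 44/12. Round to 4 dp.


EF = C_frac * (M_CO2 / M_C)
EF = 0.7976 * (44/12)
EF = 0.7976 * 3.666667 = 2.9245 kg_CO2/kg_fuel


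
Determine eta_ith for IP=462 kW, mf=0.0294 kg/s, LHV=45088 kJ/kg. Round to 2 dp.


eta_ith = (IP / (mf * LHV)) * 100
Denominator = 0.0294 * 45088 = 1325.5872 kW
eta_ith = (462 / 1325.5872) * 100 = 34.85%


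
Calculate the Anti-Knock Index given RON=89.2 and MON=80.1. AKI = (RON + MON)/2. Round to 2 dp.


AKI = (RON + MON) / 2
AKI = (89.2 + 80.1) / 2
AKI = 169.3 / 2 = 84.65


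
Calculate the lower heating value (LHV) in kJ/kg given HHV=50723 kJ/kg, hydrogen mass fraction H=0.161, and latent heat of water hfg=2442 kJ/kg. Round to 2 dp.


LHV = HHV - hfg * 9 * H
Water correction = 2442 * 9 * 0.161 = 3538.458 kJ/kg
LHV = 50723 - 3538.458 = 47184.54 kJ/kg


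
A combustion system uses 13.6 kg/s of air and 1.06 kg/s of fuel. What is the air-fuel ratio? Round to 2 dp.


AFR = m_air / m_fuel
AFR = 13.6 / 1.06 = 12.83


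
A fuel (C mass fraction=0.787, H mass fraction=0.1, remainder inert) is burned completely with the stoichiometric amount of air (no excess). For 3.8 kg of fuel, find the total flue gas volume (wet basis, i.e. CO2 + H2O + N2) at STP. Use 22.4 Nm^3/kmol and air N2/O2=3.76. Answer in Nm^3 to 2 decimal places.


Per kg fuel: CO2 = (C/12 kmol)*22.4 = (0.787/12)*22.4 = 1.46907 Nm^3
Per kg fuel: H2O = (H/2 kmol)*22.4 = (0.1/2)*22.4 = 1.12000 Nm^3
O2 needed per kg fuel = C/12 + H/4 = 0.787/12 + 0.1/4 = 0.09058333 kmol
Per kg fuel: N2 = O2*3.76*22.4 = 0.09058333*3.76*22.4 = 7.62929 Nm^3
Total per kg = 1.46907 + 1.12000 + 7.62929 = 10.21836 Nm^3
Total = 10.21836 * 3.8 = 38.83 Nm^3


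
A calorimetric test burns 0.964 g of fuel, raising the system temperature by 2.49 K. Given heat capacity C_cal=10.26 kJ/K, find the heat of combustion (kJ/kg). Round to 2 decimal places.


Hc = C_cal * delta_T / m_fuel
Q_released = 10.26 * 2.49 = 25.5474 kJ
m_fuel = 0.964 g = 0.964/1000 kg = 0.000964 kg
Hc = 25.5474 / 0.000964 = 26501.45 kJ/kg


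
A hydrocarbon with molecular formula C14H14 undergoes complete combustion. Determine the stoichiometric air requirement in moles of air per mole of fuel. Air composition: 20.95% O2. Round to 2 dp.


Balanced combustion: C14H14 + 17.5 O2 -> 14 CO2 + 7 H2O
O2 needed = C + H/4 = 14 + 14/4 = 17.50 moles
Air moles = O2 / 0.2095 = 17.50 / 0.2095 = 83.53 moles air


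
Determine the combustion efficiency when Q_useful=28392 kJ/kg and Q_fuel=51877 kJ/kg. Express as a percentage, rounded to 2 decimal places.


Efficiency = (Q_useful / Q_fuel) * 100
Efficiency = (28392 / 51877) * 100
Efficiency = 0.5473 * 100 = 54.73%


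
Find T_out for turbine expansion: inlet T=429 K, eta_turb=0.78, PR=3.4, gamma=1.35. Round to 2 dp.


T_out = T_in * (1 - eta * (1 - PR^(-(gamma-1)/gamma)))
Exponent = -(1.35-1)/1.35 = -0.25925926
PR^exp = 3.4^(-0.25925926) = 0.72813041
Factor = 1 - 0.78*(1 - 0.72813041) = 0.78794172
T_out = 429 * 0.78794172 = 338.03 K


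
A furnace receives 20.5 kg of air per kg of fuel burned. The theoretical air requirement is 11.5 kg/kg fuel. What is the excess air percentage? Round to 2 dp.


Excess air = actual - stoichiometric = 20.5 - 11.5 = 9.00 kg/kg fuel
Excess air % = (excess / stoich) * 100 = (9.00 / 11.5) * 100 = 78.26%


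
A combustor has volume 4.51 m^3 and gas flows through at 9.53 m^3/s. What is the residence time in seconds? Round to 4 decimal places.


tau = V / Q_flow
tau = 4.51 / 9.53 = 0.4732 s


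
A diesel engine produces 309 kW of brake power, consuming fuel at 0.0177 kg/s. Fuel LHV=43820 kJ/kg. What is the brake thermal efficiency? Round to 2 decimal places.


eta_BTE = (BP / (mf * LHV)) * 100
Denominator = 0.0177 * 43820 = 775.6140 kW
eta_BTE = (309 / 775.6140) * 100 = 39.84%


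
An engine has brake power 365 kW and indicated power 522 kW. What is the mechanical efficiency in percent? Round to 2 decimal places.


eta_mech = (BP / IP) * 100
Ratio = 365 / 522 = 0.6992
eta_mech = 0.6992 * 100 = 69.92%


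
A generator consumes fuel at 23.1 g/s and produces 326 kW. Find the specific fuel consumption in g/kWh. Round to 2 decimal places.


SFC = (mf / BP) * 3600
Rate = 23.1 / 326 = 0.070859 g/(s*kW)
SFC = 0.070859 * 3600 = 255.09 g/kWh


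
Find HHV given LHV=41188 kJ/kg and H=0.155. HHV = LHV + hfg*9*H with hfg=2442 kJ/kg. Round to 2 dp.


HHV = LHV + hfg * 9 * H
Water addition = 2442 * 9 * 0.155 = 3406.590 kJ/kg
HHV = 41188 + 3406.590 = 44594.59 kJ/kg


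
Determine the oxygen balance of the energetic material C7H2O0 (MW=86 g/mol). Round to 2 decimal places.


OB = -1600 * (2C + H/2 - O) / MW
Inner = 2*7 + 2/2 - 0 = 15.00
OB = -1600 * 15.00 / 86 = -279.07%


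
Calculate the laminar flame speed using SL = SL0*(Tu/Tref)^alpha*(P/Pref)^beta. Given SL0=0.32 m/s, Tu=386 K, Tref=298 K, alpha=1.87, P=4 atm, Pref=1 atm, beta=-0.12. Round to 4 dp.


SL = SL0 * (Tu/Tref)^alpha * (P/Pref)^beta
T ratio = 386/298 = 1.29530201
(T ratio)^alpha = 1.29530201^1.87 = 1.622310
(P/Pref)^beta = 4^(-0.12) = 0.846745
SL = 0.32 * 1.622310 * 0.846745 = 0.4396 m/s


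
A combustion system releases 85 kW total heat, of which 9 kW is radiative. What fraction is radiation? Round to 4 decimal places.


f_rad = Q_rad / Q_total
f_rad = 9 / 85 = 0.1059


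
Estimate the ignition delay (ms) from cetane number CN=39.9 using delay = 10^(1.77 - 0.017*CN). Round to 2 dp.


delay = 10^(1.77 - 0.017*CN)
Exponent = 1.77 - 0.017*39.9 = 1.0917
delay = 10^1.0917 = 12.35 ms


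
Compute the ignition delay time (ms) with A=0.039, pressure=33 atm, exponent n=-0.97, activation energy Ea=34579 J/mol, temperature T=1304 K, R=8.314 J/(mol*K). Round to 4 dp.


tau = A * P^n * exp(Ea/(R*T))
P^n = 33^(-0.97) = 0.03365437
Ea/(R*T) = 34579/(8.314*1304) = 3.189516
exp(Ea/(R*T)) = 24.276681
tau = 0.039 * 0.03365437 * 24.276681 = 0.0319 ms


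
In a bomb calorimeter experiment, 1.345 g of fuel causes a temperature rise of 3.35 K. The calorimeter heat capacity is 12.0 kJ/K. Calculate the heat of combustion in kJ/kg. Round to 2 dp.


Hc = C_cal * delta_T / m_fuel
Q_released = 12.0 * 3.35 = 40.2000 kJ
m_fuel = 1.345 g = 1.345/1000 kg = 0.001345 kg
Hc = 40.2000 / 0.001345 = 29888.48 kJ/kg


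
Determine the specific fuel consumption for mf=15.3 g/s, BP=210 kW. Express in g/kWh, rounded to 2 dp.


SFC = (mf / BP) * 3600
Rate = 15.3 / 210 = 0.072857 g/(s*kW)
SFC = 0.072857 * 3600 = 262.29 g/kWh


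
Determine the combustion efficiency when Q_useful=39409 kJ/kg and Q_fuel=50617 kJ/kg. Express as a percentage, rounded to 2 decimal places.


Efficiency = (Q_useful / Q_fuel) * 100
Efficiency = (39409 / 50617) * 100
Efficiency = 0.7786 * 100 = 77.86%


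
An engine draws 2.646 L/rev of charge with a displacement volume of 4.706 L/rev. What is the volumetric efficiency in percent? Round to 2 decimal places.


eta_v = (V_actual / V_disp) * 100
Ratio = 2.646 / 4.706 = 0.5623
eta_v = 0.5623 * 100 = 56.23%


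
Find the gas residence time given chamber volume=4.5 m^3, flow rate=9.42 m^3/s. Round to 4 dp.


tau = V / Q_flow
tau = 4.5 / 9.42 = 0.4777 s


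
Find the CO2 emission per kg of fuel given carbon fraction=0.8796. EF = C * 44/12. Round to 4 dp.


EF = C_frac * (M_CO2 / M_C)
EF = 0.8796 * (44/12)
EF = 0.8796 * 3.666667 = 3.2252 kg_CO2/kg_fuel


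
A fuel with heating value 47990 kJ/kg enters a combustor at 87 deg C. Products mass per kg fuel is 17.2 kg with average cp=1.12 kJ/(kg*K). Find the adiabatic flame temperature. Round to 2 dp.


T_ad = T_in + Hc / (m_p * cp)
Denominator = 17.2 * 1.12 = 19.2640
Temperature rise = 47990 / 19.2640 = 2491.18 K
T_ad = 87 + 2491.18 = 2578.18 deg C


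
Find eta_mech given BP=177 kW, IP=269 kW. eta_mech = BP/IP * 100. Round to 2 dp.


eta_mech = (BP / IP) * 100
Ratio = 177 / 269 = 0.6580
eta_mech = 0.6580 * 100 = 65.80%


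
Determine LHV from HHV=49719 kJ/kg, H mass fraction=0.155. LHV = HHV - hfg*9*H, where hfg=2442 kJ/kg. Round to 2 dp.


LHV = HHV - hfg * 9 * H
Water correction = 2442 * 9 * 0.155 = 3406.590 kJ/kg
LHV = 49719 - 3406.590 = 46312.41 kJ/kg


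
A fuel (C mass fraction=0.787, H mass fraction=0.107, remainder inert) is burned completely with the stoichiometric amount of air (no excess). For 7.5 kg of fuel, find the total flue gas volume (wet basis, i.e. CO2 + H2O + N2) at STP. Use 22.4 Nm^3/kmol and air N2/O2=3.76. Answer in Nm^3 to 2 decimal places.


Per kg fuel: CO2 = (C/12 kmol)*22.4 = (0.787/12)*22.4 = 1.46907 Nm^3
Per kg fuel: H2O = (H/2 kmol)*22.4 = (0.107/2)*22.4 = 1.19840 Nm^3
O2 needed per kg fuel = C/12 + H/4 = 0.787/12 + 0.107/4 = 0.09233333 kmol
Per kg fuel: N2 = O2*3.76*22.4 = 0.09233333*3.76*22.4 = 7.77668 Nm^3
Total per kg = 1.46907 + 1.19840 + 7.77668 = 10.44415 Nm^3
Total = 10.44415 * 7.5 = 78.33 Nm^3


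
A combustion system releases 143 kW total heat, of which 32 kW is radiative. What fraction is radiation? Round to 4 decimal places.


f_rad = Q_rad / Q_total
f_rad = 32 / 143 = 0.2238


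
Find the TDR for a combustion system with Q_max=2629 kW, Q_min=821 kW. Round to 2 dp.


TDR = Q_max / Q_min
TDR = 2629 / 821 = 3.20


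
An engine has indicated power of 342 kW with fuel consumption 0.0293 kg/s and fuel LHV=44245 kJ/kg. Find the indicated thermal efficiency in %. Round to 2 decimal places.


eta_ith = (IP / (mf * LHV)) * 100
Denominator = 0.0293 * 44245 = 1296.3785 kW
eta_ith = (342 / 1296.3785) * 100 = 26.38%


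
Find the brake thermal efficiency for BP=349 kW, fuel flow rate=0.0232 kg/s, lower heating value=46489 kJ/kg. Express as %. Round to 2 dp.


eta_BTE = (BP / (mf * LHV)) * 100
Denominator = 0.0232 * 46489 = 1078.5448 kW
eta_BTE = (349 / 1078.5448) * 100 = 32.36%


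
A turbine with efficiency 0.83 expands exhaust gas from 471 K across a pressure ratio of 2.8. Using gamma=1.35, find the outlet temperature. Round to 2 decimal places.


T_out = T_in * (1 - eta * (1 - PR^(-(gamma-1)/gamma)))
Exponent = -(1.35-1)/1.35 = -0.25925926
PR^exp = 2.8^(-0.25925926) = 0.76572026
Factor = 1 - 0.83*(1 - 0.76572026) = 0.80554782
T_out = 471 * 0.80554782 = 379.41 K


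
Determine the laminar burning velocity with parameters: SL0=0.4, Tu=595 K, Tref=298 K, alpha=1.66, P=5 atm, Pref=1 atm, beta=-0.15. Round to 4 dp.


SL = SL0 * (Tu/Tref)^alpha * (P/Pref)^beta
T ratio = 595/298 = 1.99664430
(T ratio)^alpha = 1.99664430^1.66 = 3.151368
(P/Pref)^beta = 5^(-0.15) = 0.785515
SL = 0.4 * 3.151368 * 0.785515 = 0.9902 m/s


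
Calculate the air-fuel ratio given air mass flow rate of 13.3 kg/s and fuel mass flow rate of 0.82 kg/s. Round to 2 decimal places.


AFR = m_air / m_fuel
AFR = 13.3 / 0.82 = 16.22


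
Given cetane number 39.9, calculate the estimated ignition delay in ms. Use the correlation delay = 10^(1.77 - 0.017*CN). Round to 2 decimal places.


delay = 10^(1.77 - 0.017*CN)
Exponent = 1.77 - 0.017*39.9 = 1.0917
delay = 10^1.0917 = 12.35 ms


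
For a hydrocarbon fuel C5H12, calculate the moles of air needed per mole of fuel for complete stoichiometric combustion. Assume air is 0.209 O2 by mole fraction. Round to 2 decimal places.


Balanced combustion: C5H12 + 8 O2 -> 5 CO2 + 6 H2O
O2 needed = C + H/4 = 5 + 12/4 = 8.00 moles
Air moles = O2 / 0.209 = 8.00 / 0.209 = 38.28 moles air


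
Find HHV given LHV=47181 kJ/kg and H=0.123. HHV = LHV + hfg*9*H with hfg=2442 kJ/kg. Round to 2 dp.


HHV = LHV + hfg * 9 * H
Water addition = 2442 * 9 * 0.123 = 2703.294 kJ/kg
HHV = 47181 + 2703.294 = 49884.29 kJ/kg


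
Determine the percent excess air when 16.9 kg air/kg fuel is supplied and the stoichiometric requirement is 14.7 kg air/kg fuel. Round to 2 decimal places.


Excess air = actual - stoichiometric = 16.9 - 14.7 = 2.20 kg/kg fuel
Excess air % = (excess / stoich) * 100 = (2.20 / 14.7) * 100 = 14.97%


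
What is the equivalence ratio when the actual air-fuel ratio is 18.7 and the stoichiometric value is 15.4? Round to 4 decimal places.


phi = AFR_stoich / AFR_actual
phi = 15.4 / 18.7 = 0.8235


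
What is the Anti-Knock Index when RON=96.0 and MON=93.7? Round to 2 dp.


AKI = (RON + MON) / 2
AKI = (96.0 + 93.7) / 2
AKI = 189.7 / 2 = 94.85


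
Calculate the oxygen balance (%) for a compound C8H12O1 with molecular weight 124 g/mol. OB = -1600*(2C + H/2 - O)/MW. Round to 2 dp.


OB = -1600 * (2C + H/2 - O) / MW
Inner = 2*8 + 12/2 - 1 = 21.00
OB = -1600 * 21.00 / 124 = -270.97%


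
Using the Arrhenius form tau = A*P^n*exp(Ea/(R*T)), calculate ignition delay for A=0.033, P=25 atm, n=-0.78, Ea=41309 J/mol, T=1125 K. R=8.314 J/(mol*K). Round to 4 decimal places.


tau = A * P^n * exp(Ea/(R*T))
P^n = 25^(-0.78) = 0.08120949
Ea/(R*T) = 41309/(8.314*1125) = 4.416540
exp(Ea/(R*T)) = 82.809245
tau = 0.033 * 0.08120949 * 82.809245 = 0.2219 ms


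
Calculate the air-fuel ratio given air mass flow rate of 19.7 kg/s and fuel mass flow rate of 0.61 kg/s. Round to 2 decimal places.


AFR = m_air / m_fuel
AFR = 19.7 / 0.61 = 32.30


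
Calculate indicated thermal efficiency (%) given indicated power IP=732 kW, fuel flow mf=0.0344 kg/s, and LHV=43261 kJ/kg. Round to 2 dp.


eta_ith = (IP / (mf * LHV)) * 100
Denominator = 0.0344 * 43261 = 1488.1784 kW
eta_ith = (732 / 1488.1784) * 100 = 49.19%


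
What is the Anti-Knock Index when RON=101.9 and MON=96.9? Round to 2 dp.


AKI = (RON + MON) / 2
AKI = (101.9 + 96.9) / 2
AKI = 198.8 / 2 = 99.40


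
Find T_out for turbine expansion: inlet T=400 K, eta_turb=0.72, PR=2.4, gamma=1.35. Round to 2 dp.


T_out = T_in * (1 - eta * (1 - PR^(-(gamma-1)/gamma)))
Exponent = -(1.35-1)/1.35 = -0.25925926
PR^exp = 2.4^(-0.25925926) = 0.79694200
Factor = 1 - 0.72*(1 - 0.79694200) = 0.85379824
T_out = 400 * 0.85379824 = 341.52 K


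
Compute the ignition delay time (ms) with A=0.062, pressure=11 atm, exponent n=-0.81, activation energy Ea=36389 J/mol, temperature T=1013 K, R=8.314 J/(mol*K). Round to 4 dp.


tau = A * P^n * exp(Ea/(R*T))
P^n = 11^(-0.81) = 0.14337450
Ea/(R*T) = 36389/(8.314*1013) = 4.320666
exp(Ea/(R*T)) = 75.238691
tau = 0.062 * 0.14337450 * 75.238691 = 0.6688 ms


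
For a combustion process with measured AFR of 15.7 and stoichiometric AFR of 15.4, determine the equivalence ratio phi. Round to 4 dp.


phi = AFR_stoich / AFR_actual
phi = 15.4 / 15.7 = 0.9809


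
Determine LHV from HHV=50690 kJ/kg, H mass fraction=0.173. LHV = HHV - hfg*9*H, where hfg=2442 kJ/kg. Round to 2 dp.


LHV = HHV - hfg * 9 * H
Water correction = 2442 * 9 * 0.173 = 3802.194 kJ/kg
LHV = 50690 - 3802.194 = 46887.81 kJ/kg


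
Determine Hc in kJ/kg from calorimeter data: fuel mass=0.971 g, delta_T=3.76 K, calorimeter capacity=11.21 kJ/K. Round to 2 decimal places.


Hc = C_cal * delta_T / m_fuel
Q_released = 11.21 * 3.76 = 42.1496 kJ
m_fuel = 0.971 g = 0.971/1000 kg = 0.000971 kg
Hc = 42.1496 / 0.000971 = 43408.44 kJ/kg


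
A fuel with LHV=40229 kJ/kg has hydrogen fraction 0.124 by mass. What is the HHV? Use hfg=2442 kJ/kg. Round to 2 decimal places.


HHV = LHV + hfg * 9 * H
Water addition = 2442 * 9 * 0.124 = 2725.272 kJ/kg
HHV = 40229 + 2725.272 = 42954.27 kJ/kg


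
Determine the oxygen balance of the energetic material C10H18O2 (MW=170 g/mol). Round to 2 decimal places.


OB = -1600 * (2C + H/2 - O) / MW
Inner = 2*10 + 18/2 - 2 = 27.00
OB = -1600 * 27.00 / 170 = -254.12%


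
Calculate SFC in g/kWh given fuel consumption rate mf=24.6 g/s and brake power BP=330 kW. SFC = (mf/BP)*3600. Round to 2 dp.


SFC = (mf / BP) * 3600
Rate = 24.6 / 330 = 0.074545 g/(s*kW)
SFC = 0.074545 * 3600 = 268.36 g/kWh


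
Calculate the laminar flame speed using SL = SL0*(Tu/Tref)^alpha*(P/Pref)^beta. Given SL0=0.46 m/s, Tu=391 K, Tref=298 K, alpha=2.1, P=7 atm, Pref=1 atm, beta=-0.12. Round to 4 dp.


SL = SL0 * (Tu/Tref)^alpha * (P/Pref)^beta
T ratio = 391/298 = 1.31208054
(T ratio)^alpha = 1.31208054^2.1 = 1.768956
(P/Pref)^beta = 7^(-0.12) = 0.791750
SL = 0.46 * 1.768956 * 0.791750 = 0.6443 m/s


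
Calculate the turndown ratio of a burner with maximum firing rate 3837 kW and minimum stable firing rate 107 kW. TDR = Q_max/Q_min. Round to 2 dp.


TDR = Q_max / Q_min
TDR = 3837 / 107 = 35.86


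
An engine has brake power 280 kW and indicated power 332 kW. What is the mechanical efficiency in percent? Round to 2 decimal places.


eta_mech = (BP / IP) * 100
Ratio = 280 / 332 = 0.8434
eta_mech = 0.8434 * 100 = 84.34%


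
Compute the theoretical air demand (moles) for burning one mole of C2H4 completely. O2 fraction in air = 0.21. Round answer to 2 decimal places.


Balanced combustion: C2H4 + 3 O2 -> 2 CO2 + 2 H2O
O2 needed = C + H/4 = 2 + 4/4 = 3.00 moles
Air moles = O2 / 0.21 = 3.00 / 0.21 = 14.29 moles air


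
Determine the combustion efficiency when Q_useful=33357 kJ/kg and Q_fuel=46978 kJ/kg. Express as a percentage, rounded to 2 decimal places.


Efficiency = (Q_useful / Q_fuel) * 100
Efficiency = (33357 / 46978) * 100
Efficiency = 0.7101 * 100 = 71.01%


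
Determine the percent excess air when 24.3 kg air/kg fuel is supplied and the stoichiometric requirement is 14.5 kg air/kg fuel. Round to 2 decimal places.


Excess air = actual - stoichiometric = 24.3 - 14.5 = 9.80 kg/kg fuel
Excess air % = (excess / stoich) * 100 = (9.80 / 14.5) * 100 = 67.59%


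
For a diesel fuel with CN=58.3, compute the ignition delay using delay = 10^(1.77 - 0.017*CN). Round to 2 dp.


delay = 10^(1.77 - 0.017*CN)
Exponent = 1.77 - 0.017*58.3 = 0.7789
delay = 10^0.7789 = 6.01 ms


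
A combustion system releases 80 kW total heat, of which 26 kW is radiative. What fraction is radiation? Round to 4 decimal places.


f_rad = Q_rad / Q_total
f_rad = 26 / 80 = 0.3250


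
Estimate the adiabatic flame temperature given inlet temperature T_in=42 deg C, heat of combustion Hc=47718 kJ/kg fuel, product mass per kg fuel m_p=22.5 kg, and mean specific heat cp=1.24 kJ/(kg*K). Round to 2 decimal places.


T_ad = T_in + Hc / (m_p * cp)
Denominator = 22.5 * 1.24 = 27.9000
Temperature rise = 47718 / 27.9000 = 1710.32 K
T_ad = 42 + 1710.32 = 1752.32 deg C


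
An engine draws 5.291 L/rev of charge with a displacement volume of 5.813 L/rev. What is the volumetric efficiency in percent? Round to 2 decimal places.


eta_v = (V_actual / V_disp) * 100
Ratio = 5.291 / 5.813 = 0.9102
eta_v = 0.9102 * 100 = 91.02%
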